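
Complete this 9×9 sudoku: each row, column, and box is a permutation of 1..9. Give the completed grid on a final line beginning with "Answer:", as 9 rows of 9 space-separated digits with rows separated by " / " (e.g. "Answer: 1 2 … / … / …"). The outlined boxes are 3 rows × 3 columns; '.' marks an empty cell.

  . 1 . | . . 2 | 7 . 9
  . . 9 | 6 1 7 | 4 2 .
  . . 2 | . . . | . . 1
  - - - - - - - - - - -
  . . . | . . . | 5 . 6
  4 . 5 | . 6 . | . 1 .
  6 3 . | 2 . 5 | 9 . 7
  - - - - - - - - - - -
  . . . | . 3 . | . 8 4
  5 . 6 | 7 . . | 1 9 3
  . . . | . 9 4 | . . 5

Step 1. [r5c2∈{2,7,8,9}] 7 has one home in row 5: r5c2. So r5c2=7.
Step 2. [r8c6∈{8}] only 8 remains possible at r8c6. So r8c6=8.
Step 3. [r6c3∈{1,8}] across row 6, 1 lands solely at r6c3. So r6c3=1.
Step 4. [r6c5∈{4,8}] in row 6, 8 fits only at r6c5. So r6c5=8.
Step 5. [r2c1∈{3,8}] across row 2, 3 lands solely at r2c1 ⇒ r2c1=3.
Step 6. [r1c1∈{8}] r1c1 is down to just 8 ⇒ r1c1=8.
Step 7. [r1c8∈{3,5,6}] r1c8 is the only open cell in row 1 admitting 6, so r1c8=6.
Step 8. [r1c4∈{3,4,5}] in row 1, 3 fits only at r1c4, so r1c4=3.
Step 9. [r3c8∈{3,5}] across col 8, 5 lands solely at r3c8, so r3c8=5.
Step 10. [r9c4∈{1}] r9c4 is down to just 1, so r9c4=1.
Step 11. [r3c5∈{4}] r3c5's peers cover all but 4, so r3c5=4.
Step 12. [r5c4∈{9}] nothing but 9 survives at r5c4 ⇒ r5c4=9.
Step 13. [r4c8∈{3,4}] r4c8 is the only open cell in col 8 admitting 3 ⇒ r4c8=3.
Step 14. [r7c1∈{1,2,7,9}] in row 7, 1 fits only at r7c1. So r7c1=1.
Step 15. [r7c3∈{7}] r7c3's peers cover all but 7, so r7c3=7.
Step 16. [r9c1∈{2}] r9c1 has the single candidate 2, so r9c1=2.
Step 17. [r4c2∈{2,8,9}] 2 has one home in row 4: r4c2. So r4c2=2.
Step 18. [r2c9∈{8}] nothing but 8 survives at r2c9, so r2c9=8.
Step 19. [r7c7∈{2,6}] 2 has one home in row 7: r7c7. So r7c7=2.
Step 20. [r9c2∈{8}] only 8 remains possible at r9c2. So r9c2=8.
Step 21. [r5c7∈{8}] only 8 remains possible at r5c7 ⇒ r5c7=8.
Step 22. [r3c2∈{6}] nothing but 6 survives at r3c2. So r3c2=6.
Step 23. [r3c7∈{3}] r3c7 has the single candidate 3 ⇒ r3c7=3.
Step 24. [r7c4∈{5}] nothing but 5 survives at r7c4 ⇒ r7c4=5.
Step 25. [r5c9∈{2}] r5c9 has the single candidate 2, so r5c9=2.
Step 26. [r3c4∈{8}] r3c4's peers cover all but 8. So r3c4=8.
Step 27. [r1c3∈{4}] only 4 remains possible at r1c3 ⇒ r1c3=4.
Step 28. [r6c8∈{4}] only 4 remains possible at r6c8, so r6c8=4.
Step 29. [r4c1∈{9}] r4c1's peers cover all but 9 ⇒ r4c1=9.
Step 30. [r4c4∈{4}] only 4 remains possible at r4c4, so r4c4=4.
Step 31. [r7c6∈{6}] nothing but 6 survives at r7c6 ⇒ r7c6=6.
Step 32. [r4c6∈{1}] r4c6 is down to just 1 ⇒ r4c6=1.
Step 33. [r2c2∈{5}] r2c2's peers cover all but 5. So r2c2=5.
Step 34. [r9c3∈{3}] r9c3's peers cover all but 3 ⇒ r9c3=3.
Step 35. [r9c8∈{7}] r9c8's peers cover all but 7, so r9c8=7.
Step 36. [r1c5∈{5}] only 5 remains possible at r1c5 ⇒ r1c5=5.
Step 37. [r4c3∈{8}] only 8 remains possible at r4c3 ⇒ r4c3=8.
Step 38. [r8c2∈{4}] only 4 remains possible at r8c2, so r8c2=4.
Step 39. [r5c6∈{3}] r5c6's peers cover all but 3, so r5c6=3.
Step 40. [r8c5∈{2}] r8c5 has the single candidate 2. So r8c5=2.
Step 41. [r3c1∈{7}] only 7 remains possible at r3c1, so r3c1=7.
Step 42. [r4c5∈{7}] r4c5's peers cover all but 7 ⇒ r4c5=7.
Step 43. [r7c2∈{9}] only 9 remains possible at r7c2. So r7c2=9.
Step 44. [r3c6∈{9}] r3c6 has the single candidate 9. So r3c6=9.
Step 45. [r9c7∈{6}] r9c7's peers cover all but 6 ⇒ r9c7=6.

Answer: 8 1 4 3 5 2 7 6 9 / 3 5 9 6 1 7 4 2 8 / 7 6 2 8 4 9 3 5 1 / 9 2 8 4 7 1 5 3 6 / 4 7 5 9 6 3 8 1 2 / 6 3 1 2 8 5 9 4 7 / 1 9 7 5 3 6 2 8 4 / 5 4 6 7 2 8 1 9 3 / 2 8 3 1 9 4 6 7 5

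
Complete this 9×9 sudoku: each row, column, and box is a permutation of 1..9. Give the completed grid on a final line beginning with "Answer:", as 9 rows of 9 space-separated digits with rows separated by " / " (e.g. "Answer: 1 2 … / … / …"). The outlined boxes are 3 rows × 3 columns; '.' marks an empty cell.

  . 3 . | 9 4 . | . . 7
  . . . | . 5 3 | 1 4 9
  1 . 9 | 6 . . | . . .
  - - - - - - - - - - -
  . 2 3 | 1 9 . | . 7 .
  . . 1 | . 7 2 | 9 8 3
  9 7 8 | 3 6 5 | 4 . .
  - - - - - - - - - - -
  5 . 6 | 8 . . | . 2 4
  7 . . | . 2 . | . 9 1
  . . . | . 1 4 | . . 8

Step 1. [r8c7∈{3,5,6}] 3 has one home in row 8: r8c7, so r8c7=3.
Step 2. [r3c2∈{4,5,8}] in row 3, 4 fits only at r3c2, so r3c2=4.
Step 3. [r4c9∈{5,6}] across col 9, 6 lands solely at r4c9. So r4c9=6.
Step 4. [r3c9∈{2,5}] in col 9, 5 fits only at r3c9 ⇒ r3c9=5.
Step 5. [r1c8∈{6}] r1c8's peers cover all but 6. So r1c8=6.
Step 6. [r3c6∈{7,8}] r3c6 is the only open cell in row 3 admitting 7, so r3c6=7.
Step 7. [r9c3∈{2}] nothing but 2 survives at r9c3, so r9c3=2.
Step 8. [r3c7∈{2,8}] row 3 places 2 nowhere but r3c7, so r3c7=2.
Step 9. [r9c7∈{5,6,7}] across row 9, 6 lands solely at r9c7. So r9c7=6.
Step 10. [r1c7∈{8}] nothing but 8 survives at r1c7, so r1c7=8.
Step 11. [r2c1∈{2,6,8}] across col 1, 8 lands solely at r2c1 ⇒ r2c1=8.
Step 12. [r5c1∈{4,6}] r5c1 is the only open cell in col 1 admitting 6, so r5c1=6.
Step 13. [r9c8∈{5}] nothing but 5 survives at r9c8. So r9c8=5.
Step 14. [r7c2∈{1,9}] across row 7, 1 lands solely at r7c2. So r7c2=1.
Step 15. [r3c5∈{8}] only 8 remains possible at r3c5. So r3c5=8.
Step 16. [r9c4∈{7}] only 7 remains possible at r9c4 ⇒ r9c4=7.
Step 17. [r8c3∈{4}] r8c3's peers cover all but 4. So r8c3=4.
Step 18. [r6c8∈{1}] r6c8 is down to just 1, so r6c8=1.
Step 19. [r2c4∈{2}] only 2 remains possible at r2c4 ⇒ r2c4=2.
Step 20. [r3c8∈{3}] r3c8's peers cover all but 3 ⇒ r3c8=3.
Step 21. [r8c6∈{6}] only 6 remains possible at r8c6. So r8c6=6.
Step 22. [r2c2∈{6}] r2c2 has the single candidate 6, so r2c2=6.
Step 23. [r1c3∈{5}] nothing but 5 survives at r1c3, so r1c3=5.
Step 24. [r9c2∈{9}] r9c2's peers cover all but 9, so r9c2=9.
Step 25. [r9c1∈{3}] only 3 remains possible at r9c1. So r9c1=3.
Step 26. [r4c7∈{5}] r4c7's peers cover all but 5 ⇒ r4c7=5.
Step 27. [r5c2∈{5}] r5c2's peers cover all but 5, so r5c2=5.
Step 28. [r1c6∈{1}] r1c6's peers cover all but 1. So r1c6=1.
Step 29. [r4c6∈{8}] only 8 remains possible at r4c6 ⇒ r4c6=8.
Step 30. [r5c4∈{4}] r5c4 is down to just 4 ⇒ r5c4=4.
Step 31. [r7c5∈{3}] r7c5's peers cover all but 3 ⇒ r7c5=3.
Step 32. [r7c7∈{7}] r7c7 is down to just 7. So r7c7=7.
Step 33. [r2c3∈{7}] r2c3 is down to just 7, so r2c3=7.
Step 34. [r8c4∈{5}] only 5 remains possible at r8c4, so r8c4=5.
Step 35. [r4c1∈{4}] r4c1 has the single candidate 4, so r4c1=4.
Step 36. [r7c6∈{9}] r7c6's peers cover all but 9, so r7c6=9.
Step 37. [r8c2∈{8}] r8c2 has the single candidate 8 ⇒ r8c2=8.
Step 38. [r1c1∈{2}] nothing but 2 survives at r1c1 ⇒ r1c1=2.
Step 39. [r6c9∈{2}] r6c9 has the single candidate 2, so r6c9=2.

Answer: 2 3 5 9 4 1 8 6 7 / 8 6 7 2 5 3 1 4 9 / 1 4 9 6 8 7 2 3 5 / 4 2 3 1 9 8 5 7 6 / 6 5 1 4 7 2 9 8 3 / 9 7 8 3 6 5 4 1 2 / 5 1 6 8 3 9 7 2 4 / 7 8 4 5 2 6 3 9 1 / 3 9 2 7 1 4 6 5 8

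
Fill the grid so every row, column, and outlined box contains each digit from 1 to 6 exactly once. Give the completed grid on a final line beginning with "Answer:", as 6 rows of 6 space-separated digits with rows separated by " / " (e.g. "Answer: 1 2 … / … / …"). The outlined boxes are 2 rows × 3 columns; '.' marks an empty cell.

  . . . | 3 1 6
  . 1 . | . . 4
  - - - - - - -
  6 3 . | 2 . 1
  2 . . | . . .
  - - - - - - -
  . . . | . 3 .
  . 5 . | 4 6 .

Step 1. [r2c4∈{5}] r2c4 is down to just 5 ⇒ r2c4=5.
Step 2. [r4c2∈{4}] r4c2 is down to just 4. So r4c2=4.
Step 3. [r3c3∈{5}] r3c3 has the single candidate 5 ⇒ r3c3=5.
Step 4. [r1c2∈{2}] r1c2 is down to just 2, so r1c2=2.
Step 5. [r5c4∈{1}] nothing but 1 survives at r5c4, so r5c4=1.
Step 6. [r5c6∈{2,5}] in row 5, 5 fits only at r5c6, so r5c6=5.
Step 7. [r5c3∈{2,4,6}] across row 5, 2 lands solely at r5c3 ⇒ r5c3=2.
Step 8. [r2c1∈{3}] r2c1's peers cover all but 3, so r2c1=3.
Step 9. [r5c1∈{4}] r5c1 has the single candidate 4, so r5c1=4.
Step 10. [r4c3∈{1}] only 1 remains possible at r4c3 ⇒ r4c3=1.
Step 11. [r3c5∈{4}] r3c5 has the single candidate 4, so r3c5=4.
Step 12. [r4c6∈{3}] r4c6's peers cover all but 3 ⇒ r4c6=3.
Step 13. [r6c3∈{3}] r6c3 has the single candidate 3 ⇒ r6c3=3.
Step 14. [r6c1∈{1}] r6c1's peers cover all but 1, so r6c1=1.
Step 15. [r1c1∈{5}] only 5 remains possible at r1c1 ⇒ r1c1=5.
Step 16. [r5c2∈{6}] r5c2 has the single candidate 6, so r5c2=6.
Step 17. [r1c3∈{4}] only 4 remains possible at r1c3, so r1c3=4.
Step 18. [r2c3∈{6}] r2c3 has the single candidate 6, so r2c3=6.
Step 19. [r2c5∈{2}] r2c5 has the single candidate 2. So r2c5=2.
Step 20. [r4c5∈{5}] only 5 remains possible at r4c5, so r4c5=5.
Step 21. [r4c4∈{6}] r4c4 is down to just 6. So r4c4=6.
Step 22. [r6c6∈{2}] nothing but 2 survives at r6c6 ⇒ r6c6=2.

Answer: 5 2 4 3 1 6 / 3 1 6 5 2 4 / 6 3 5 2 4 1 / 2 4 1 6 5 3 / 4 6 2 1 3 5 / 1 5 3 4 6 2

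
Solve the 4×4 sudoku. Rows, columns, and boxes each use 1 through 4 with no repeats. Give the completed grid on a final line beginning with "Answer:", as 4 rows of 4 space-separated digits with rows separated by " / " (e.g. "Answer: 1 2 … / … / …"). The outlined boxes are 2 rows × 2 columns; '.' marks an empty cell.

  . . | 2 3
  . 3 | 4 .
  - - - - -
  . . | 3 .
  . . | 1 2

Step 1. [r4c2∈{4}] r4c2's peers cover all but 4, so r4c2=4.
Step 2. [r1c2∈{1}] nothing but 1 survives at r1c2, so r1c2=1.
Step 3. [r3c1∈{1,2}] in row 3, 1 fits only at r3c1, so r3c1=1.
Step 4. [r2c4∈{1}] only 1 remains possible at r2c4. So r2c4=1.
Step 5. [r1c1∈{4}] only 4 remains possible at r1c1 ⇒ r1c1=4.
Step 6. [r3c2∈{2}] only 2 remains possible at r3c2. So r3c2=2.
Step 7. [r4c1∈{3}] r4c1 has the single candidate 3 ⇒ r4c1=3.
Step 8. [r3c4∈{4}] only 4 remains possible at r3c4. So r3c4=4.
Step 9. [r2c1∈{2}] only 2 remains possible at r2c1, so r2c1=2.

Answer: 4 1 2 3 / 2 3 4 1 / 1 2 3 4 / 3 4 1 2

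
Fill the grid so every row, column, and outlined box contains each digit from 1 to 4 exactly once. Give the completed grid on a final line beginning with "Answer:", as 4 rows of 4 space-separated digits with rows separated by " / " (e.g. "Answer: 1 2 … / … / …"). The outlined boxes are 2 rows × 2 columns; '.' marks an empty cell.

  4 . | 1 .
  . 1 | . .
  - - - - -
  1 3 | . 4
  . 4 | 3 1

Step 1. [r2c1∈{2,3}] r2c1 is the only open cell in col 1 admitting 3, so r2c1=3.
Step 2. [r2c4∈{2}] r2c4 has the single candidate 2 ⇒ r2c4=2.
Step 3. [r1c4∈{3}] r1c4's peers cover all but 3 ⇒ r1c4=3.
Step 4. [r2c3∈{4}] r2c3 has the single candidate 4. So r2c3=4.
Step 5. [r4c1∈{2}] nothing but 2 survives at r4c1. So r4c1=2.
Step 6. [r3c3∈{2}] r3c3 is down to just 2 ⇒ r3c3=2.
Step 7. [r1c2∈{2}] r1c2 is down to just 2, so r1c2=2.

Answer: 4 2 1 3 / 3 1 4 2 / 1 3 2 4 / 2 4 3 1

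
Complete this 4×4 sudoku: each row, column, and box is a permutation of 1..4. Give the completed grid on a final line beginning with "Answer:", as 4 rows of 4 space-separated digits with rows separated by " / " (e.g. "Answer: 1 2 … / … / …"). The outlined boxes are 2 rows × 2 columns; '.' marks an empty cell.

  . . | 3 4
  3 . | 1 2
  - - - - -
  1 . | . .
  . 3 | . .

Step 1. [r4c1∈{2,4}] across col 1, 4 lands solely at r4c1 ⇒ r4c1=4.
Step 2. [r3c2∈{2}] r3c2 is down to just 2, so r3c2=2.
Step 3. [r3c3∈{4}] nothing but 4 survives at r3c3. So r3c3=4.
Step 4. [r3c4∈{3}] only 3 remains possible at r3c4. So r3c4=3.
Step 5. [r4c4∈{1}] r4c4 has the single candidate 1. So r4c4=1.
Step 6. [r1c1∈{2}] r1c1 has the single candidate 2. So r1c1=2.
Step 7. [r4c3∈{2}] only 2 remains possible at r4c3 ⇒ r4c3=2.
Step 8. [r2c2∈{4}] r2c2 has the single candidate 4 ⇒ r2c2=4.
Step 9. [r1c2∈{1}] r1c2 is down to just 1. So r1c2=1.

Answer: 2 1 3 4 / 3 4 1 2 / 1 2 4 3 / 4 3 2 1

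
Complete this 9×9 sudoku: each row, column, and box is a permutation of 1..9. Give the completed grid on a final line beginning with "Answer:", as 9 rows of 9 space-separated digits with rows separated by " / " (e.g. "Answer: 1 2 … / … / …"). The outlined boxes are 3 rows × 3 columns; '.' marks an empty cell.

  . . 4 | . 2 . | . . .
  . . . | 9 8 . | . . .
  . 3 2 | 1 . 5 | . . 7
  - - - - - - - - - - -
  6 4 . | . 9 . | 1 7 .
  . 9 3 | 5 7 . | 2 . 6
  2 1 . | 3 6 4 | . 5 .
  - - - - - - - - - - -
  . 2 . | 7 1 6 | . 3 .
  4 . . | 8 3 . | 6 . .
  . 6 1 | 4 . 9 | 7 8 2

Step 1. [r1c2∈{5,7,8}] in col 2, 8 fits only at r1c2, so r1c2=8.
Step 2. [r3c1∈{9}] nothing but 9 survives at r3c1. So r3c1=9.
Step 3. [r5c1∈{8}] nothing but 8 survives at r5c1 ⇒ r5c1=8.
Step 4. [r7c1∈{5}] only 5 remains possible at r7c1. So r7c1=5.
Step 5. [r8c9∈{1,5,9}] 5 has one home in row 8: r8c9 ⇒ r8c9=5.
Step 6. [r3c8∈{4,6}] r3c8 is the only open cell in row 3 admitting 6 ⇒ r3c8=6.
Step 7. [r4c9∈{3,8}] row 4 places 3 nowhere but r4c9. So r4c9=3.
Step 8. [r8c8∈{1,9}] 1 has one home in row 8: r8c8, so r8c8=1.
Step 9. [r2c2∈{5,7}] in col 2, 5 fits only at r2c2. So r2c2=5.
Step 10. [r6c9∈{8,9}] r6c9 is the only open cell in col 9 admitting 8. So r6c9=8.
Step 11. [r8c3∈{7,9}] in row 8, 9 fits only at r8c3 ⇒ r8c3=9.
Step 12. [r6c7∈{9}] r6c7's peers cover all but 9. So r6c7=9.
Step 13. [r7c7∈{4}] nothing but 4 survives at r7c7. So r7c7=4.
Step 14. [r2c9∈{1,4}] col 9 places 4 nowhere but r2c9, so r2c9=4.
Step 15. [r1c9∈{1,9}] r1c9 is the only open cell in col 9 admitting 1. So r1c9=1.
Step 16. [r1c1∈{7}] r1c1 is down to just 7 ⇒ r1c1=7.
Step 17. [r2c7∈{3}] r2c7's peers cover all but 3, so r2c7=3.
Step 18. [r8c6∈{2}] only 2 remains possible at r8c6 ⇒ r8c6=2.
Step 19. [r5c8∈{4}] r5c8 has the single candidate 4, so r5c8=4.
Step 20. [r8c2∈{7}] nothing but 7 survives at r8c2 ⇒ r8c2=7.
Step 21. [r4c6∈{8}] nothing but 8 survives at r4c6, so r4c6=8.
Step 22. [r1c7∈{5}] r1c7's peers cover all but 5. So r1c7=5.
Step 23. [r2c6∈{7}] r2c6 has the single candidate 7. So r2c6=7.
Step 24. [r2c1∈{1}] nothing but 1 survives at r2c1 ⇒ r2c1=1.
Step 25. [r7c3∈{8}] r7c3's peers cover all but 8 ⇒ r7c3=8.
Step 26. [r3c7∈{8}] nothing but 8 survives at r3c7 ⇒ r3c7=8.
Step 27. [r5c6∈{1}] only 1 remains possible at r5c6. So r5c6=1.
Step 28. [r2c3∈{6}] only 6 remains possible at r2c3 ⇒ r2c3=6.
Step 29. [r7c9∈{9}] only 9 remains possible at r7c9 ⇒ r7c9=9.
Step 30. [r4c3∈{5}] only 5 remains possible at r4c3. So r4c3=5.
Step 31. [r6c3∈{7}] r6c3 is down to just 7, so r6c3=7.
Step 32. [r9c1∈{3}] nothing but 3 survives at r9c1, so r9c1=3.
Step 33. [r4c4∈{2}] r4c4 has the single candidate 2 ⇒ r4c4=2.
Step 34. [r3c5∈{4}] r3c5 has the single candidate 4. So r3c5=4.
Step 35. [r1c6∈{3}] r1c6 is down to just 3, so r1c6=3.
Step 36. [r1c4∈{6}] only 6 remains possible at r1c4 ⇒ r1c4=6.
Step 37. [r1c8∈{9}] only 9 remains possible at r1c8, so r1c8=9.
Step 38. [r9c5∈{5}] nothing but 5 survives at r9c5, so r9c5=5.
Step 39. [r2c8∈{2}] r2c8's peers cover all but 2, so r2c8=2.

Answer: 7 8 4 6 2 3 5 9 1 / 1 5 6 9 8 7 3 2 4 / 9 3 2 1 4 5 8 6 7 / 6 4 5 2 9 8 1 7 3 / 8 9 3 5 7 1 2 4 6 / 2 1 7 3 6 4 9 5 8 / 5 2 8 7 1 6 4 3 9 / 4 7 9 8 3 2 6 1 5 / 3 6 1 4 5 9 7 8 2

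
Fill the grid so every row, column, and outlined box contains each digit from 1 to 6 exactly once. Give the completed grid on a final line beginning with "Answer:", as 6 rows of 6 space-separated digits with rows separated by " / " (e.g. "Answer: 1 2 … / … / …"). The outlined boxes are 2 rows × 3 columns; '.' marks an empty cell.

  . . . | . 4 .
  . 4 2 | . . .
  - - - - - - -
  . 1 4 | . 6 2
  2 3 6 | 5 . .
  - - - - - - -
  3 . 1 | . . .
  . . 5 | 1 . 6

Step 1. [r1c2∈{5,6}] col 2 places 5 nowhere but r1c2. So r1c2=5.
Step 2. [r1c4∈{2,3,6}] row 1 places 2 nowhere but r1c4 ⇒ r1c4=2.
Step 3. [r6c5∈{2,3}] across row 6, 3 lands solely at r6c5, so r6c5=3.
Step 4. [r4c5∈{1}] r4c5's peers cover all but 1. So r4c5=1.
Step 5. [r5c5∈{2,5}] in col 5, 2 fits only at r5c5 ⇒ r5c5=2.
Step 6. [r5c6∈{4,5}] 5 has one home in row 5: r5c6 ⇒ r5c6=5.
Step 7. [r1c1∈{1,6}] 6 has one home in row 1: r1c1. So r1c1=6.
Step 8. [r1c6∈{1,3}] in row 1, 1 fits only at r1c6, so r1c6=1.
Step 9. [r2c4∈{3,6}] across row 2, 6 lands solely at r2c4. So r2c4=6.
Step 10. [r6c2∈{2}] only 2 remains possible at r6c2. So r6c2=2.
Step 11. [r4c6∈{4}] nothing but 4 survives at r4c6. So r4c6=4.
Step 12. [r6c1∈{4}] only 4 remains possible at r6c1, so r6c1=4.
Step 13. [r1c3∈{3}] r1c3 has the single candidate 3. So r1c3=3.
Step 14. [r3c4∈{3}] r3c4's peers cover all but 3, so r3c4=3.
Step 15. [r5c2∈{6}] r5c2's peers cover all but 6, so r5c2=6.
Step 16. [r3c1∈{5}] only 5 remains possible at r3c1 ⇒ r3c1=5.
Step 17. [r2c1∈{1}] nothing but 1 survives at r2c1. So r2c1=1.
Step 18. [r5c4∈{4}] r5c4 is down to just 4, so r5c4=4.
Step 19. [r2c5∈{5}] only 5 remains possible at r2c5, so r2c5=5.
Step 20. [r2c6∈{3}] only 3 remains possible at r2c6. So r2c6=3.

Answer: 6 5 3 2 4 1 / 1 4 2 6 5 3 / 5 1 4 3 6 2 / 2 3 6 5 1 4 / 3 6 1 4 2 5 / 4 2 5 1 3 6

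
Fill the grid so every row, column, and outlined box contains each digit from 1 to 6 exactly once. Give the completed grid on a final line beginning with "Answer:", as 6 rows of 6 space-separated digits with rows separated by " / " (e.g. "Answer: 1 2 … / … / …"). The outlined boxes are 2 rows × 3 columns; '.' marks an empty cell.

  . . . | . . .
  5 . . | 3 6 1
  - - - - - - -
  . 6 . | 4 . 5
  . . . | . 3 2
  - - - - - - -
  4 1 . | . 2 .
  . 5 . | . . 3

Step 1. [r4c1∈{1}] only 1 remains possible at r4c1. So r4c1=1.
Step 2. [r1c3∈{1,2,3,4,6}] r1c3 is the only open cell in row 1 admitting 1. So r1c3=1.
Step 3. [r1c2∈{2,3,4}] col 2 places 3 nowhere but r1c2. So r1c2=3.
Step 4. [r2c2∈{2,4}] across col 2, 2 lands solely at r2c2 ⇒ r2c2=2.
Step 5. [r5c6∈{6}] nothing but 6 survives at r5c6, so r5c6=6.
Step 6. [r6c5∈{1,4}] in row 6, 4 fits only at r6c5, so r6c5=4.
Step 7. [r3c1∈{2,3}] col 1 places 3 nowhere but r3c1 ⇒ r3c1=3.
Step 8. [r6c3∈{2,6}] 6 has one home in col 3: r6c3. So r6c3=6.
Step 9. [r1c5∈{5}] only 5 remains possible at r1c5. So r1c5=5.
Step 10. [r4c2∈{4}] nothing but 4 survives at r4c2, so r4c2=4.
Step 11. [r3c5∈{1}] r3c5 has the single candidate 1. So r3c5=1.
Step 12. [r5c3∈{3}] only 3 remains possible at r5c3. So r5c3=3.
Step 13. [r2c3∈{4}] r2c3 is down to just 4, so r2c3=4.
Step 14. [r3c3∈{2}] r3c3 is down to just 2 ⇒ r3c3=2.
Step 15. [r6c4∈{1}] r6c4's peers cover all but 1. So r6c4=1.
Step 16. [r4c4∈{6}] r4c4 is down to just 6. So r4c4=6.
Step 17. [r4c3∈{5}] nothing but 5 survives at r4c3, so r4c3=5.
Step 18. [r1c6∈{4}] nothing but 4 survives at r1c6. So r1c6=4.
Step 19. [r5c4∈{5}] nothing but 5 survives at r5c4. So r5c4=5.
Step 20. [r6c1∈{2}] only 2 remains possible at r6c1. So r6c1=2.
Step 21. [r1c4∈{2}] r1c4 is down to just 2. So r1c4=2.
Step 22. [r1c1∈{6}] nothing but 6 survives at r1c1, so r1c1=6.

Answer: 6 3 1 2 5 4 / 5 2 4 3 6 1 / 3 6 2 4 1 5 / 1 4 5 6 3 2 / 4 1 3 5 2 6 / 2 5 6 1 4 3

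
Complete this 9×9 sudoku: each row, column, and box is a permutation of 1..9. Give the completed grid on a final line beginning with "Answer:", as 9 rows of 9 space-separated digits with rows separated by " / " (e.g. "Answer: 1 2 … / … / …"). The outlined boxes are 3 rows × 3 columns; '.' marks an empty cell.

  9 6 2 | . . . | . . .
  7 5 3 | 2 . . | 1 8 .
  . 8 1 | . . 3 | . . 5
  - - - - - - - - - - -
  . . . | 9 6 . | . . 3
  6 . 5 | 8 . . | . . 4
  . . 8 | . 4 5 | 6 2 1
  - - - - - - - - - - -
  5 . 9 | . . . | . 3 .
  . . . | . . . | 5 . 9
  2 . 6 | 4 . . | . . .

Step 1. [r1c9∈{7}] only 7 remains possible at r1c9. So r1c9=7.
Step 2. [r9c5∈{1,3,5,7,8,9}] across row 9, 5 lands solely at r9c5, so r9c5=5.
Step 3. [r9c2∈{1,3,7}] in row 9, 3 fits only at r9c2, so r9c2=3.
Step 4. [r7c9∈{2,6,8}] in col 9, 2 fits only at r7c9. So r7c9=2.
Step 5. [r8c8∈{1,4,6,7}] across box 9, 6 lands solely at r8c8. So r8c8=6.
Step 6. [r5c5∈{1,2,3,7}] across row 5, 3 lands solely at r5c5, so r5c5=3.
Step 7. [r6c4∈{7}] r6c4's peers cover all but 7, so r6c4=7.
Step 8. [r7c7∈{4,7,8}] across box 9, 4 lands solely at r7c7. So r7c7=4.
Step 9. [r8c1∈{1,4,8}] across col 1, 8 lands solely at r8c1. So r8c1=8.
Step 10. [r9c6∈{1,7,8,9}] 9 has one home in row 9: r9c6 ⇒ r9c6=9.
Step 11. [r4c1∈{1,4}] 1 has one home in col 1: r4c1 ⇒ r4c1=1.
Step 12. [r5c6∈{1,2}] 1 has one home in row 5: r5c6, so r5c6=1.
Step 13. [r8c5∈{1,2,7}] across col 5, 2 lands solely at r8c5, so r8c5=2.
Step 14. [r8c6∈{7}] nothing but 7 survives at r8c6 ⇒ r8c6=7.
Step 15. [r4c3∈{4,7}] col 3 places 7 nowhere but r4c3 ⇒ r4c3=7.
Step 16. [r4c2∈{2,4}] r4c2 is the only open cell in row 4 admitting 4 ⇒ r4c2=4.
Step 17. [r2c6∈{4,6}] 4 has one home in row 2: r2c6 ⇒ r2c6=4.
Step 18. [r1c6∈{8}] r1c6 has the single candidate 8. So r1c6=8.
Step 19. [r8c2∈{1}] r8c2 has the single candidate 1, so r8c2=1.
Step 20. [r1c5∈{1}] r1c5's peers cover all but 1, so r1c5=1.
Step 21. [r9c9∈{8}] only 8 remains possible at r9c9. So r9c9=8.
Step 22. [r9c7∈{7}] only 7 remains possible at r9c7 ⇒ r9c7=7.
Step 23. [r5c7∈{9}] r5c7's peers cover all but 9 ⇒ r5c7=9.
Step 24. [r3c8∈{4,9}] across col 8, 9 lands solely at r3c8. So r3c8=9.
Step 25. [r7c4∈{1,6}] in row 7, 1 fits only at r7c4, so r7c4=1.
Step 26. [r3c5∈{7}] only 7 remains possible at r3c5, so r3c5=7.
Step 27. [r6c2∈{9}] only 9 remains possible at r6c2 ⇒ r6c2=9.
Step 28. [r9c8∈{1}] r9c8 has the single candidate 1. So r9c8=1.
Step 29. [r7c2∈{7}] r7c2 is down to just 7. So r7c2=7.
Step 30. [r7c6∈{6}] r7c6 has the single candidate 6, so r7c6=6.
Step 31. [r7c5∈{8}] r7c5 is down to just 8, so r7c5=8.
Step 32. [r4c7∈{8}] r4c7 is down to just 8, so r4c7=8.
Step 33. [r1c4∈{5}] only 5 remains possible at r1c4 ⇒ r1c4=5.
Step 34. [r5c2∈{2}] nothing but 2 survives at r5c2, so r5c2=2.
Step 35. [r5c8∈{7}] r5c8 is down to just 7, so r5c8=7.
Step 36. [r3c1∈{4}] r3c1 is down to just 4, so r3c1=4.
Step 37. [r3c7∈{2}] only 2 remains possible at r3c7. So r3c7=2.
Step 38. [r1c7∈{3}] r1c7 has the single candidate 3. So r1c7=3.
Step 39. [r6c1∈{3}] only 3 remains possible at r6c1, so r6c1=3.
Step 40. [r3c4∈{6}] only 6 remains possible at r3c4 ⇒ r3c4=6.
Step 41. [r4c8∈{5}] r4c8 has the single candidate 5, so r4c8=5.
Step 42. [r4c6∈{2}] only 2 remains possible at r4c6. So r4c6=2.
Step 43. [r8c3∈{4}] nothing but 4 survives at r8c3 ⇒ r8c3=4.
Step 44. [r2c9∈{6}] nothing but 6 survives at r2c9. So r2c9=6.
Step 45. [r2c5∈{9}] r2c5's peers cover all but 9, so r2c5=9.
Step 46. [r1c8∈{4}] r1c8 is down to just 4, so r1c8=4.
Step 47. [r8c4∈{3}] r8c4's peers cover all but 3. So r8c4=3.

Answer: 9 6 2 5 1 8 3 4 7 / 7 5 3 2 9 4 1 8 6 / 4 8 1 6 7 3 2 9 5 / 1 4 7 9 6 2 8 5 3 / 6 2 5 8 3 1 9 7 4 / 3 9 8 7 4 5 6 2 1 / 5 7 9 1 8 6 4 3 2 / 8 1 4 3 2 7 5 6 9 / 2 3 6 4 5 9 7 1 8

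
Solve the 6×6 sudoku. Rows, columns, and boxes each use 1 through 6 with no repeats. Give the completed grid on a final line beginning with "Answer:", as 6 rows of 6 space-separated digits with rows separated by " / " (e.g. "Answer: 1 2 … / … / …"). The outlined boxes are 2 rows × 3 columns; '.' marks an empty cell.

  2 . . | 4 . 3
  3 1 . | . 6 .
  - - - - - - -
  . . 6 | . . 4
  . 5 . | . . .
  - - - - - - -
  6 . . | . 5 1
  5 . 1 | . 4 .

Step 1. [r3c4∈{1,2,3,5}] in row 3, 5 fits only at r3c4, so r3c4=5.
Step 2. [r4c4∈{1,2,3,6}] r4c4 is the only open cell in col 4 admitting 1, so r4c4=1.
Step 3. [r2c4∈{2}] r2c4's peers cover all but 2, so r2c4=2.
Step 4. [r6c6∈{2,6}] in box 6, 2 fits only at r6c6, so r6c6=2.
Step 5. [r6c2∈{3}] r6c2 has the single candidate 3. So r6c2=3.
Step 6. [r3c2∈{2}] r3c2 is down to just 2. So r3c2=2.
Step 7. [r2c3∈{4,5}] row 2 places 4 nowhere but r2c3. So r2c3=4.
Step 8. [r3c5∈{3}] r3c5 has the single candidate 3, so r3c5=3.
Step 9. [r5c2∈{4}] nothing but 4 survives at r5c2. So r5c2=4.
Step 10. [r5c4∈{3}] nothing but 3 survives at r5c4, so r5c4=3.
Step 11. [r5c3∈{2}] r5c3 is down to just 2, so r5c3=2.
Step 12. [r4c6∈{6}] only 6 remains possible at r4c6. So r4c6=6.
Step 13. [r1c3∈{5}] only 5 remains possible at r1c3, so r1c3=5.
Step 14. [r2c6∈{5}] only 5 remains possible at r2c6, so r2c6=5.
Step 15. [r4c1∈{4}] r4c1's peers cover all but 4 ⇒ r4c1=4.
Step 16. [r3c1∈{1}] r3c1 is down to just 1, so r3c1=1.
Step 17. [r4c3∈{3}] nothing but 3 survives at r4c3. So r4c3=3.
Step 18. [r1c2∈{6}] r1c2 has the single candidate 6, so r1c2=6.
Step 19. [r4c5∈{2}] r4c5 is down to just 2, so r4c5=2.
Step 20. [r6c4∈{6}] r6c4 is down to just 6, so r6c4=6.
Step 21. [r1c5∈{1}] r1c5's peers cover all but 1, so r1c5=1.

Answer: 2 6 5 4 1 3 / 3 1 4 2 6 5 / 1 2 6 5 3 4 / 4 5 3 1 2 6 / 6 4 2 3 5 1 / 5 3 1 6 4 2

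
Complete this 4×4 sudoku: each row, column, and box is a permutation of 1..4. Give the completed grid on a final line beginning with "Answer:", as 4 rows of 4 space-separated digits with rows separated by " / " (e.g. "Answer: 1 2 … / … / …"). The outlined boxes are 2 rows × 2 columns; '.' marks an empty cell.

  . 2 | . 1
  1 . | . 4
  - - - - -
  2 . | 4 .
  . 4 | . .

Step 1. [r4c1∈{3}] only 3 remains possible at r4c1 ⇒ r4c1=3.
Step 2. [r2c3∈{2,3}] in row 2, 2 fits only at r2c3. So r2c3=2.
Step 3. [r1c3∈{3}] only 3 remains possible at r1c3 ⇒ r1c3=3.
Step 4. [r1c1∈{4}] nothing but 4 survives at r1c1, so r1c1=4.
Step 5. [r3c4∈{3}] r3c4 is down to just 3 ⇒ r3c4=3.
Step 6. [r2c2∈{3}] nothing but 3 survives at r2c2 ⇒ r2c2=3.
Step 7. [r4c4∈{2}] r4c4 has the single candidate 2, so r4c4=2.
Step 8. [r4c3∈{1}] r4c3's peers cover all but 1 ⇒ r4c3=1.
Step 9. [r3c2∈{1}] r3c2's peers cover all but 1. So r3c2=1.

Answer: 4 2 3 1 / 1 3 2 4 / 2 1 4 3 / 3 4 1 2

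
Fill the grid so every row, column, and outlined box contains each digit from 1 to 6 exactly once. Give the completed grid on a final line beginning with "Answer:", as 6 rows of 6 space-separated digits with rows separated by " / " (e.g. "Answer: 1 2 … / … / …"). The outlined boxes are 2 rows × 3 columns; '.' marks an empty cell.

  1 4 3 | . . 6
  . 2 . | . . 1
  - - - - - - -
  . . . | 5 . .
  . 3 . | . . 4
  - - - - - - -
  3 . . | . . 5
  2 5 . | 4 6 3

Step 1. [r4c4∈{1,2,6}] across col 4, 6 lands solely at r4c4, so r4c4=6.
Step 2. [r5c4∈{1,2}] in col 4, 1 fits only at r5c4. So r5c4=1.
Step 3. [r3c2∈{1,6}] 1 has one home in col 2: r3c2 ⇒ r3c2=1.
Step 4. [r5c5∈{2}] only 2 remains possible at r5c5 ⇒ r5c5=2.
Step 5. [r2c5∈{3,4,5}] 4 has one home in row 2: r2c5. So r2c5=4.
Step 6. [r4c1∈{5}] r4c1's peers cover all but 5 ⇒ r4c1=5.
Step 7. [r3c1∈{4,6}] col 1 places 4 nowhere but r3c1 ⇒ r3c1=4.
Step 8. [r3c3∈{2,6}] 6 has one home in row 3: r3c3. So r3c3=6.
Step 9. [r5c3∈{4}] r5c3 is down to just 4, so r5c3=4.
Step 10. [r3c6∈{2}] nothing but 2 survives at r3c6, so r3c6=2.
Step 11. [r1c5∈{5}] only 5 remains possible at r1c5. So r1c5=5.
Step 12. [r2c4∈{3}] r2c4 is down to just 3, so r2c4=3.
Step 13. [r1c4∈{2}] only 2 remains possible at r1c4 ⇒ r1c4=2.
Step 14. [r4c3∈{2}] nothing but 2 survives at r4c3 ⇒ r4c3=2.
Step 15. [r2c3∈{5}] only 5 remains possible at r2c3, so r2c3=5.
Step 16. [r4c5∈{1}] r4c5 is down to just 1 ⇒ r4c5=1.
Step 17. [r6c3∈{1}] r6c3 is down to just 1. So r6c3=1.
Step 18. [r2c1∈{6}] r2c1 has the single candidate 6 ⇒ r2c1=6.
Step 19. [r3c5∈{3}] r3c5 has the single candidate 3 ⇒ r3c5=3.
Step 20. [r5c2∈{6}] r5c2 has the single candidate 6. So r5c2=6.

Answer: 1 4 3 2 5 6 / 6 2 5 3 4 1 / 4 1 6 5 3 2 / 5 3 2 6 1 4 / 3 6 4 1 2 5 / 2 5 1 4 6 3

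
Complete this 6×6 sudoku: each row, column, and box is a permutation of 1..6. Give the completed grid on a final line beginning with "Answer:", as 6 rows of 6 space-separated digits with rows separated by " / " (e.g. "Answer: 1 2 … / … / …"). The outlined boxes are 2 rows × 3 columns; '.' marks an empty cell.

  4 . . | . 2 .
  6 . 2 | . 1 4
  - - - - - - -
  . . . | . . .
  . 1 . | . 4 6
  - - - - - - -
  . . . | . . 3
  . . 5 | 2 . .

Step 1. [r3c5∈{3,5}] r3c5 is the only open cell in col 5 admitting 3, so r3c5=3.
Step 2. [r4c4∈{5}] r4c4 is down to just 5, so r4c4=5.
Step 3. [r6c2∈{3,4,6}] in row 6, 4 fits only at r6c2 ⇒ r6c2=4.
Step 4. [r4c1∈{2,3}] r4c1 is the only open cell in row 4 admitting 2, so r4c1=2.
Step 5. [r2c2∈{3,5}] 5 has one home in row 2: r2c2 ⇒ r2c2=5.
Step 6. [r5c1∈{1}] only 1 remains possible at r5c1, so r5c1=1.
Step 7. [r5c3∈{6}] only 6 remains possible at r5c3. So r5c3=6.
Step 8. [r1c2∈{3}] r1c2 has the single candidate 3. So r1c2=3.
Step 9. [r3c6∈{1,2}] across row 3, 2 lands solely at r3c6. So r3c6=2.
Step 10. [r6c1∈{3}] r6c1 has the single candidate 3, so r6c1=3.
Step 11. [r3c4∈{1}] r3c4's peers cover all but 1, so r3c4=1.
Step 12. [r6c6∈{1}] r6c6 has the single candidate 1. So r6c6=1.
Step 13. [r5c4∈{4}] only 4 remains possible at r5c4. So r5c4=4.
Step 14. [r3c2∈{6}] r3c2's peers cover all but 6 ⇒ r3c2=6.
Step 15. [r5c2∈{2}] r5c2 is down to just 2, so r5c2=2.
Step 16. [r1c6∈{5}] r1c6 is down to just 5, so r1c6=5.
Step 17. [r4c3∈{3}] only 3 remains possible at r4c3. So r4c3=3.
Step 18. [r2c4∈{3}] nothing but 3 survives at r2c4 ⇒ r2c4=3.
Step 19. [r3c1∈{5}] r3c1's peers cover all but 5 ⇒ r3c1=5.
Step 20. [r5c5∈{5}] r5c5's peers cover all but 5 ⇒ r5c5=5.
Step 21. [r1c3∈{1}] nothing but 1 survives at r1c3 ⇒ r1c3=1.
Step 22. [r6c5∈{6}] nothing but 6 survives at r6c5, so r6c5=6.
Step 23. [r3c3∈{4}] r3c3's peers cover all but 4. So r3c3=4.
Step 24. [r1c4∈{6}] nothing but 6 survives at r1c4. So r1c4=6.

Answer: 4 3 1 6 2 5 / 6 5 2 3 1 4 / 5 6 4 1 3 2 / 2 1 3 5 4 6 / 1 2 6 4 5 3 / 3 4 5 2 6 1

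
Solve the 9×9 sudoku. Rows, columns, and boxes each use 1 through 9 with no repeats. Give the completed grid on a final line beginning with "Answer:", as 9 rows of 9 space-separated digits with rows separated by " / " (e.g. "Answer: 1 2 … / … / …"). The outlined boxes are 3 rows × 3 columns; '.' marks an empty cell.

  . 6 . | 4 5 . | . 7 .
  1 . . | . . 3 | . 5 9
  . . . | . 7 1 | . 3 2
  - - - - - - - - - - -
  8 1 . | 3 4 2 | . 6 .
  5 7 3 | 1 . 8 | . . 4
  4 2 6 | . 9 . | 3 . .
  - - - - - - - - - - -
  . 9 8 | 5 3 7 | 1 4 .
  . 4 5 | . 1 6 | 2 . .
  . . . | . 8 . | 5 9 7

Step 1. [r3c1∈{9}] r3c1 has the single candidate 9 ⇒ r3c1=9.
Step 2. [r7c1∈{2,6}] in row 7, 2 fits only at r7c1, so r7c1=2.
Step 3. [r1c7∈{8}] r1c7's peers cover all but 8 ⇒ r1c7=8.
Step 4. [r2c5∈{2,6}] r2c5 is the only open cell in col 5 admitting 2 ⇒ r2c5=2.
Step 5. [r6c8∈{1,8}] r6c8 is the only open cell in col 8 admitting 1, so r6c8=1.
Step 6. [r8c9∈{3,8}] 3 has one home in col 9: r8c9. So r8c9=3.
Step 7. [r2c2∈{8}] r2c2 is down to just 8 ⇒ r2c2=8.
Step 8. [r3c3∈{4}] r3c3's peers cover all but 4. So r3c3=4.
Step 9. [r2c4∈{6}] nothing but 6 survives at r2c4, so r2c4=6.
Step 10. [r9c1∈{3,6}] 6 has one home in row 9: r9c1. So r9c1=6.
Step 11. [r4c7∈{7,9}] across row 4, 7 lands solely at r4c7, so r4c7=7.
Step 12. [r6c9∈{5,8}] in row 6, 8 fits only at r6c9, so r6c9=8.
Step 13. [r1c9∈{1}] r1c9's peers cover all but 1. So r1c9=1.
Step 14. [r9c6∈{4}] r9c6 has the single candidate 4, so r9c6=4.
Step 15. [r5c8∈{2}] nothing but 2 survives at r5c8. So r5c8=2.
Step 16. [r4c9∈{5}] r4c9's peers cover all but 5, so r4c9=5.
Step 17. [r9c4∈{2}] only 2 remains possible at r9c4 ⇒ r9c4=2.
Step 18. [r2c3∈{7}] r2c3 has the single candidate 7, so r2c3=7.
Step 19. [r7c9∈{6}] nothing but 6 survives at r7c9, so r7c9=6.
Step 20. [r9c2∈{3}] nothing but 3 survives at r9c2. So r9c2=3.
Step 21. [r1c6∈{9}] nothing but 9 survives at r1c6, so r1c6=9.
Step 22. [r4c3∈{9}] r4c3 has the single candidate 9 ⇒ r4c3=9.
Step 23. [r3c2∈{5}] nothing but 5 survives at r3c2, so r3c2=5.
Step 24. [r9c3∈{1}] only 1 remains possible at r9c3, so r9c3=1.
Step 25. [r3c4∈{8}] r3c4 has the single candidate 8, so r3c4=8.
Step 26. [r8c4∈{9}] r8c4 has the single candidate 9, so r8c4=9.
Step 27. [r3c7∈{6}] r3c7's peers cover all but 6 ⇒ r3c7=6.
Step 28. [r5c7∈{9}] r5c7 is down to just 9. So r5c7=9.
Step 29. [r1c1∈{3}] only 3 remains possible at r1c1 ⇒ r1c1=3.
Step 30. [r1c3∈{2}] r1c3 has the single candidate 2, so r1c3=2.
Step 31. [r8c1∈{7}] only 7 remains possible at r8c1 ⇒ r8c1=7.
Step 32. [r8c8∈{8}] only 8 remains possible at r8c8 ⇒ r8c8=8.
Step 33. [r6c6∈{5}] r6c6's peers cover all but 5 ⇒ r6c6=5.
Step 34. [r5c5∈{6}] only 6 remains possible at r5c5. So r5c5=6.
Step 35. [r2c7∈{4}] r2c7 is down to just 4. So r2c7=4.
Step 36. [r6c4∈{7}] nothing but 7 survives at r6c4, so r6c4=7.

Answer: 3 6 2 4 5 9 8 7 1 / 1 8 7 6 2 3 4 5 9 / 9 5 4 8 7 1 6 3 2 / 8 1 9 3 4 2 7 6 5 / 5 7 3 1 6 8 9 2 4 / 4 2 6 7 9 5 3 1 8 / 2 9 8 5 3 7 1 4 6 / 7 4 5 9 1 6 2 8 3 / 6 3 1 2 8 4 5 9 7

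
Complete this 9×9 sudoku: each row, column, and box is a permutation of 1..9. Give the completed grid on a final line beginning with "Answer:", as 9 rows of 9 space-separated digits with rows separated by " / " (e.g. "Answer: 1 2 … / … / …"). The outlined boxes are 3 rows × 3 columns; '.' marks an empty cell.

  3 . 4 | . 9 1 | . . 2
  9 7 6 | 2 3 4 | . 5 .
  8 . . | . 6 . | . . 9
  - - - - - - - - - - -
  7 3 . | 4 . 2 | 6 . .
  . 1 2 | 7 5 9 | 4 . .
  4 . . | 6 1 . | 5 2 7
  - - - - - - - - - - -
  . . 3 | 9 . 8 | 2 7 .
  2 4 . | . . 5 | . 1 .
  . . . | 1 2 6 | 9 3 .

Step 1. [r8c7∈{8}] nothing but 8 survives at r8c7. So r8c7=8.
Step 2. [r9c1∈{5}] r9c1 has the single candidate 5, so r9c1=5.
Step 3. [r5c8∈{8}] r5c8's peers cover all but 8, so r5c8=8.
Step 4. [r1c2∈{5}] r1c2 is down to just 5 ⇒ r1c2=5.
Step 5. [r8c3∈{7,9}] in row 8, 9 fits only at r8c3. So r8c3=9.
Step 6. [r6c3∈{8}] only 8 remains possible at r6c3 ⇒ r6c3=8.
Step 7. [r2c7∈{1}] r2c7 is down to just 1. So r2c7=1.
Step 8. [r7c9∈{4,5,6}] 5 has one home in row 7: r7c9. So r7c9=5.
Step 9. [r7c1∈{1,6}] across row 7, 1 lands solely at r7c1. So r7c1=1.
Step 10. [r3c6∈{7}] r3c6 is down to just 7 ⇒ r3c6=7.
Step 11. [r3c7∈{3}] r3c7's peers cover all but 3 ⇒ r3c7=3.
Step 12. [r7c5∈{4}] r7c5 is down to just 4 ⇒ r7c5=4.
Step 13. [r4c3∈{5}] only 5 remains possible at r4c3, so r4c3=5.
Step 14. [r4c8∈{9}] only 9 remains possible at r4c8. So r4c8=9.
Step 15. [r9c2∈{8}] r9c2 is down to just 8. So r9c2=8.
Step 16. [r1c7∈{7}] nothing but 7 survives at r1c7 ⇒ r1c7=7.
Step 17. [r1c4∈{8}] r1c4 has the single candidate 8, so r1c4=8.
Step 18. [r8c5∈{7}] nothing but 7 survives at r8c5 ⇒ r8c5=7.
Step 19. [r5c9∈{3}] nothing but 3 survives at r5c9, so r5c9=3.
Step 20. [r6c2∈{9}] r6c2's peers cover all but 9, so r6c2=9.
Step 21. [r7c2∈{6}] r7c2 is down to just 6 ⇒ r7c2=6.
Step 22. [r3c4∈{5}] r3c4 has the single candidate 5, so r3c4=5.
Step 23. [r3c2∈{2}] r3c2 is down to just 2 ⇒ r3c2=2.
Step 24. [r4c9∈{1}] only 1 remains possible at r4c9. So r4c9=1.
Step 25. [r3c3∈{1}] nothing but 1 survives at r3c3. So r3c3=1.
Step 26. [r9c9∈{4}] nothing but 4 survives at r9c9, so r9c9=4.
Step 27. [r3c8∈{4}] only 4 remains possible at r3c8 ⇒ r3c8=4.
Step 28. [r6c6∈{3}] nothing but 3 survives at r6c6, so r6c6=3.
Step 29. [r8c4∈{3}] r8c4 is down to just 3 ⇒ r8c4=3.
Step 30. [r8c9∈{6}] nothing but 6 survives at r8c9 ⇒ r8c9=6.
Step 31. [r5c1∈{6}] only 6 remains possible at r5c1, so r5c1=6.
Step 32. [r1c8∈{6}] r1c8 is down to just 6 ⇒ r1c8=6.
Step 33. [r4c5∈{8}] r4c5 has the single candidate 8, so r4c5=8.
Step 34. [r2c9∈{8}] r2c9 is down to just 8. So r2c9=8.
Step 35. [r9c3∈{7}] nothing but 7 survives at r9c3 ⇒ r9c3=7.

Answer: 3 5 4 8 9 1 7 6 2 / 9 7 6 2 3 4 1 5 8 / 8 2 1 5 6 7 3 4 9 / 7 3 5 4 8 2 6 9 1 / 6 1 2 7 5 9 4 8 3 / 4 9 8 6 1 3 5 2 7 / 1 6 3 9 4 8 2 7 5 / 2 4 9 3 7 5 8 1 6 / 5 8 7 1 2 6 9 3 4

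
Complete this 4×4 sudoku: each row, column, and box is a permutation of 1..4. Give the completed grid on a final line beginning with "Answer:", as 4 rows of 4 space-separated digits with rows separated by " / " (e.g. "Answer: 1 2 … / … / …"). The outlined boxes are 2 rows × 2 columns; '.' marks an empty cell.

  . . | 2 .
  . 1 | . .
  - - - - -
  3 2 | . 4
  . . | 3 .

Step 1. [r1c1∈{4}] nothing but 4 survives at r1c1. So r1c1=4.
Step 2. [r1c4∈{1,3}] r1c4 is the only open cell in row 1 admitting 1 ⇒ r1c4=1.
Step 3. [r2c1∈{2}] r2c1's peers cover all but 2, so r2c1=2.
Step 4. [r2c4∈{3}] only 3 remains possible at r2c4 ⇒ r2c4=3.
Step 5. [r4c1∈{1}] r4c1 has the single candidate 1. So r4c1=1.
Step 6. [r1c2∈{3}] nothing but 3 survives at r1c2, so r1c2=3.
Step 7. [r4c2∈{4}] only 4 remains possible at r4c2 ⇒ r4c2=4.
Step 8. [r2c3∈{4}] r2c3 is down to just 4. So r2c3=4.
Step 9. [r4c4∈{2}] nothing but 2 survives at r4c4, so r4c4=2.
Step 10. [r3c3∈{1}] r3c3 is down to just 1 ⇒ r3c3=1.

Answer: 4 3 2 1 / 2 1 4 3 / 3 2 1 4 / 1 4 3 2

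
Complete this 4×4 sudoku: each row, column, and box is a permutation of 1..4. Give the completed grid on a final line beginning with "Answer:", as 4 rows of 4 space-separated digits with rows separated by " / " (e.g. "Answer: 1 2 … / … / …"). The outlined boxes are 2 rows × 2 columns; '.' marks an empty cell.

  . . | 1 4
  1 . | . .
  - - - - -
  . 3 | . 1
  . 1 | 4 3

Step 1. [r4c1∈{2}] nothing but 2 survives at r4c1 ⇒ r4c1=2.
Step 2. [r2c4∈{2}] r2c4's peers cover all but 2. So r2c4=2.
Step 3. [r3c1∈{4}] nothing but 4 survives at r3c1 ⇒ r3c1=4.
Step 4. [r1c2∈{2}] r1c2 is down to just 2 ⇒ r1c2=2.
Step 5. [r3c3∈{2}] only 2 remains possible at r3c3. So r3c3=2.
Step 6. [r2c2∈{4}] only 4 remains possible at r2c2, so r2c2=4.
Step 7. [r1c1∈{3}] nothing but 3 survives at r1c1. So r1c1=3.
Step 8. [r2c3∈{3}] nothing but 3 survives at r2c3 ⇒ r2c3=3.

Answer: 3 2 1 4 / 1 4 3 2 / 4 3 2 1 / 2 1 4 3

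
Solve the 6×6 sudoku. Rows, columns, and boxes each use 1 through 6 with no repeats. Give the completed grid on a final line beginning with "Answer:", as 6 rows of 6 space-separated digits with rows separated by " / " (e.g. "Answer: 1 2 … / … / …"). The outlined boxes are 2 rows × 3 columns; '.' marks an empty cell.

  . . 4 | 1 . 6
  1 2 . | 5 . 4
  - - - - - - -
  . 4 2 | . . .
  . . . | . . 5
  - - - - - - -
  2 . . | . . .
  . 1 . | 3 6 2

Step 1. [r3c1∈{3,5,6}] across row 3, 5 lands solely at r3c1, so r3c1=5.
Step 2. [r4c1∈{3,6}] 6 has one home in col 1: r4c1, so r4c1=6.
Step 3. [r5c5∈{1,4,5}] across col 5, 5 lands solely at r5c5, so r5c5=5.
Step 4. [r4c2∈{3}] only 3 remains possible at r4c2 ⇒ r4c2=3.
Step 5. [r2c5∈{3}] r2c5 is down to just 3, so r2c5=3.
Step 6. [r4c5∈{1,2,4}] across col 5, 4 lands solely at r4c5, so r4c5=4.
Step 7. [r3c5∈{1}] only 1 remains possible at r3c5, so r3c5=1.
Step 8. [r5c2∈{6}] r5c2's peers cover all but 6, so r5c2=6.
Step 9. [r1c5∈{2}] r1c5's peers cover all but 2. So r1c5=2.
Step 10. [r5c6∈{1}] only 1 remains possible at r5c6. So r5c6=1.
Step 11. [r4c4∈{2}] r4c4's peers cover all but 2, so r4c4=2.
Step 12. [r3c4∈{6}] r3c4 has the single candidate 6. So r3c4=6.
Step 13. [r5c3∈{3}] r5c3 is down to just 3 ⇒ r5c3=3.
Step 14. [r3c6∈{3}] r3c6 is down to just 3. So r3c6=3.
Step 15. [r5c4∈{4}] r5c4 is down to just 4, so r5c4=4.
Step 16. [r1c2∈{5}] nothing but 5 survives at r1c2, so r1c2=5.
Step 17. [r1c1∈{3}] nothing but 3 survives at r1c1, so r1c1=3.
Step 18. [r6c1∈{4}] only 4 remains possible at r6c1 ⇒ r6c1=4.
Step 19. [r4c3∈{1}] nothing but 1 survives at r4c3. So r4c3=1.
Step 20. [r6c3∈{5}] r6c3's peers cover all but 5, so r6c3=5.
Step 21. [r2c3∈{6}] r2c3 is down to just 6 ⇒ r2c3=6.

Answer: 3 5 4 1 2 6 / 1 2 6 5 3 4 / 5 4 2 6 1 3 / 6 3 1 2 4 5 / 2 6 3 4 5 1 / 4 1 5 3 6 2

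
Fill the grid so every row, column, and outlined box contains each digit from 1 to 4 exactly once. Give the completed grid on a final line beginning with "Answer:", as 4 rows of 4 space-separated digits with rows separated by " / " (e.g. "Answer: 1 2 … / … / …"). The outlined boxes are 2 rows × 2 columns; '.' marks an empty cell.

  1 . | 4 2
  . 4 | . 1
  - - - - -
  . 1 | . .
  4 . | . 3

Step 1. [r2c1∈{2,3}] 2 has one home in row 2: r2c1. So r2c1=2.
Step 2. [r4c3∈{1,2}] in row 4, 1 fits only at r4c3 ⇒ r4c3=1.
Step 3. [r2c3∈{3}] nothing but 3 survives at r2c3 ⇒ r2c3=3.
Step 4. [r1c2∈{3}] only 3 remains possible at r1c2. So r1c2=3.
Step 5. [r3c4∈{4}] r3c4 is down to just 4. So r3c4=4.
Step 6. [r3c3∈{2}] r3c3's peers cover all but 2, so r3c3=2.
Step 7. [r4c2∈{2}] r4c2 is down to just 2. So r4c2=2.
Step 8. [r3c1∈{3}] only 3 remains possible at r3c1. So r3c1=3.

Answer: 1 3 4 2 / 2 4 3 1 / 3 1 2 4 / 4 2 1 3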